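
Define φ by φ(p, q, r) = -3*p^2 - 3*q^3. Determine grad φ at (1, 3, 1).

(-6, -81, 0)

∂φ/∂p = -6*p
∂φ/∂q = -9*q^2
∂φ/∂r = 0
∇φ = (-6*p, -9*q^2, 0)
At (1, 3, 1): (-6, -81, 0).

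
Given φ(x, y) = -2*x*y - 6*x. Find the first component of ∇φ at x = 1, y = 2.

-10

(∇φ)_1 = ∂φ/∂x = -2*y - 6
At (1, 2): -10.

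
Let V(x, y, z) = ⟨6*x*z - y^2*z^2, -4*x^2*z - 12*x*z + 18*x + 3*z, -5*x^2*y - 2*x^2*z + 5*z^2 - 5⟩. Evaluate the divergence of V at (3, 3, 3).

∂V₁/∂x = 6*z
∂V₂/∂y = 0
∂V₃/∂z = -2*x^2 + 10*z
∇·V = -2*x^2 + 16*z
At (3, 3, 3): 30.

30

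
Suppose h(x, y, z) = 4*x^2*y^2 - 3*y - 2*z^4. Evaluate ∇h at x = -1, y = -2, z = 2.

∂h/∂x = 8*x*y^2
∂h/∂y = 8*x^2*y - 3
∂h/∂z = -8*z^3
∇h = (8*x*y^2, 8*x^2*y - 3, -8*z^3)
At (-1, -2, 2): (-32, -19, -64).

(-32, -19, -64)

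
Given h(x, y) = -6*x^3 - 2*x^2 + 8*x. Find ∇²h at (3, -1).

∂²h/∂x² = -4*(9*x + 1)
∂²h/∂y² = 0
∇²h = -36*x - 4
At (3, -1): -112.

-112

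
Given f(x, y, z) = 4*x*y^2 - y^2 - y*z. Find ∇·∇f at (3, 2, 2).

∂²f/∂x² = 0
∂²f/∂y² = 2*(4*x - 1)
∂²f/∂z² = 0
∇²f = 8*x - 2
At (3, 2, 2): 22.

22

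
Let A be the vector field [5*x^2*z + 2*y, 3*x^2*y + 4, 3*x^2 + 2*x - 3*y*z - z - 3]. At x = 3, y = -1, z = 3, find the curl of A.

(-9, 25, -20)

(∇×A)₁ = ∂A₃/∂y − ∂A₂/∂z = -3*z
(∇×A)₂ = ∂A₁/∂z − ∂A₃/∂x = 5*x^2 - 6*x - 2
(∇×A)₃ = ∂A₂/∂x − ∂A₁/∂y = 6*x*y - 2
∇×A = (-3*z, 5*x^2 - 6*x - 2, 6*x*y - 2)
At (3, -1, 3): (-9, 25, -20).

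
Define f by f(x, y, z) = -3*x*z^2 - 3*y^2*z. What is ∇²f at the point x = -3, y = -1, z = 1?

∂²f/∂x² = 0
∂²f/∂y² = -6*z
∂²f/∂z² = -6*x
∇²f = -6*x - 6*z
At (-3, -1, 1): 12.

12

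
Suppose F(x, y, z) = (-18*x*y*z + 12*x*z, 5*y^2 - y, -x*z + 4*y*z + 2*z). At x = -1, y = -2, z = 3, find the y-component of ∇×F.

-45

(∇×F)_2 = ∂F₁/∂z − ∂F₃/∂x
= -18*x*y + 12*x − (-z)
= -18*x*y + 12*x + z
At (-1, -2, 3): -45.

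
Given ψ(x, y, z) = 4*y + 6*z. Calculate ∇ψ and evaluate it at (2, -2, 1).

∂ψ/∂x = 0
∂ψ/∂y = 4
∂ψ/∂z = 6
∇ψ = (0, 4, 6)
At (2, -2, 1): (0, 4, 6).

(0, 4, 6)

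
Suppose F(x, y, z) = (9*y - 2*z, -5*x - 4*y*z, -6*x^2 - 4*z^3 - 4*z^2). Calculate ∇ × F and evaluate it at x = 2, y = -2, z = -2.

(∇×F)₁ = ∂F₃/∂y − ∂F₂/∂z = 4*y
(∇×F)₂ = ∂F₁/∂z − ∂F₃/∂x = 12*x - 2
(∇×F)₃ = ∂F₂/∂x − ∂F₁/∂y = -14
∇×F = (4*y, 12*x - 2, -14)
At (2, -2, -2): (-8, 22, -14).

(-8, 22, -14)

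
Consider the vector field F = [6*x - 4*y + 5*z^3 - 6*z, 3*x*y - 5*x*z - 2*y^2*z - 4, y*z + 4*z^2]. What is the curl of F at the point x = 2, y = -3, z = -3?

(25, 129, 10)

(∇×F)₁ = ∂F₃/∂y − ∂F₂/∂z = 5*x + 2*y^2 + z
(∇×F)₂ = ∂F₁/∂z − ∂F₃/∂x = 15*z^2 - 6
(∇×F)₃ = ∂F₂/∂x − ∂F₁/∂y = 3*y - 5*z + 4
∇×F = (5*x + 2*y^2 + z, 15*z^2 - 6, 3*y - 5*z + 4)
At (2, -3, -3): (25, 129, 10).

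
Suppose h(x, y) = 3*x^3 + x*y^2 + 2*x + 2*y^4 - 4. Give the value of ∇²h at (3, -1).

∂²h/∂x² = 18*x
∂²h/∂y² = 2*(x + 12*y^2)
∇²h = 20*x + 24*y^2
At (3, -1): 84.

84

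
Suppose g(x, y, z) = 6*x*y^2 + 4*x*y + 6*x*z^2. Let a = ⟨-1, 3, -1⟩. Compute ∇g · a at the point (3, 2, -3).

∂g/∂x = 6*y^2 + 4*y + 6*z^2
∂g/∂y = 12*x*y + 4*x
∂g/∂z = 12*x*z
∇g at (3, 2, -3) = (86, 84, -108)
∇g · a = (86)(-1) + (84)(3) + (-108)(-1) = 274

274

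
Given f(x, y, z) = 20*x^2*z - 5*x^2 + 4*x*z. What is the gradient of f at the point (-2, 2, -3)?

∂f/∂x = 40*x*z - 10*x + 4*z
∂f/∂y = 0
∂f/∂z = 20*x^2 + 4*x
∇f = (40*x*z - 10*x + 4*z, 0, 20*x^2 + 4*x)
At (-2, 2, -3): (248, 0, 72).

(248, 0, 72)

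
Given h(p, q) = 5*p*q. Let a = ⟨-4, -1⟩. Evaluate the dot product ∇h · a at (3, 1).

∂h/∂p = 5*q
∂h/∂q = 5*p
∇h at (3, 1) = (5, 15)
∇h · a = (5)(-4) + (15)(-1) = -35

-35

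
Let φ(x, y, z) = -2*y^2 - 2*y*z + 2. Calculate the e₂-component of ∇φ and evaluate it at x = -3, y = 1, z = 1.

-6

(∇φ)_2 = ∂φ/∂y = -4*y - 2*z
At (-3, 1, 1): -6.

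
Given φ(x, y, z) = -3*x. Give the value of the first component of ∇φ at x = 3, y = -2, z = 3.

-3

(∇φ)_1 = ∂φ/∂x = -3
At (3, -2, 3): -3.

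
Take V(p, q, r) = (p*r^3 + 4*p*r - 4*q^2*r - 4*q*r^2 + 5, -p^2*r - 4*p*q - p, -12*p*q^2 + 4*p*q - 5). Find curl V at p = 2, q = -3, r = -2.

(∇×V)₁ = ∂V₃/∂q − ∂V₂/∂r = p^2 - 24*p*q + 4*p
(∇×V)₂ = ∂V₁/∂r − ∂V₃/∂p = 3*p*r^2 + 4*p + 8*q^2 - 8*q*r - 4*q
(∇×V)₃ = ∂V₂/∂p − ∂V₁/∂q = -2*p*r + 8*q*r - 4*q + 4*r^2 - 1
∇×V = (p^2 - 24*p*q + 4*p, 3*p*r^2 + 4*p + 8*q^2 - 8*q*r - 4*q, -2*p*r + 8*q*r - 4*q + 4*r^2 - 1)
At (2, -3, -2): (156, 68, 83).

(156, 68, 83)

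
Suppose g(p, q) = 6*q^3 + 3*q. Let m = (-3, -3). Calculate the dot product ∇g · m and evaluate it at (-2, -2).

∂g/∂p = 0
∂g/∂q = 18*q^2 + 3
∇g at (-2, -2) = (0, 75)
∇g · m = (0)(-3) + (75)(-3) = -225

-225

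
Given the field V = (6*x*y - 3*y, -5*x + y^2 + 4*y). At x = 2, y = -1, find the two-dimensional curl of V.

-14

∂V₂/∂x = -5
∂V₁/∂y = 6*x - 3
Scalar curl = -6*x - 2
At (2, -1): -14.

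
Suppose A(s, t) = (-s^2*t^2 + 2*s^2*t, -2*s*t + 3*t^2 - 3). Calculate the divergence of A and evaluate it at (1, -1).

-14

∂A₁/∂s = -2*s*t^2 + 4*s*t
∂A₂/∂t = -2*s + 6*t
∇·A = -2*s*t^2 + 4*s*t - 2*s + 6*t
At (1, -1): -14.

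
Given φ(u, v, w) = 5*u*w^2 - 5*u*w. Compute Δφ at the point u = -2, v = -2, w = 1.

∂²φ/∂u² = 0
∂²φ/∂v² = 0
∂²φ/∂w² = 10*u
∇²φ = 10*u
At (-2, -2, 1): -20.

-20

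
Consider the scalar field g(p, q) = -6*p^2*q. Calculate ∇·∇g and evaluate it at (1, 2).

-24

∂²g/∂p² = -12*q
∂²g/∂q² = 0
∇²g = -12*q
At (1, 2): -24.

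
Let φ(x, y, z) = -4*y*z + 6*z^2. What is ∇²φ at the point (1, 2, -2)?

∂²φ/∂x² = 0
∂²φ/∂y² = 0
∂²φ/∂z² = 12
∇²φ = 12
At (1, 2, -2): 12.

12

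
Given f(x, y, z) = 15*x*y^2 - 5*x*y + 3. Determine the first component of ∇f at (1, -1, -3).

(∇f)_1 = ∂f/∂x = 15*y^2 - 5*y
At (1, -1, -3): 20.

20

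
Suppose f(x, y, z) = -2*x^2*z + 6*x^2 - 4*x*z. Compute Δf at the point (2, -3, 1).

8

∂²f/∂x² = 4*(-z + 3)
∂²f/∂y² = 0
∂²f/∂z² = 0
∇²f = -4*z + 12
At (2, -3, 1): 8.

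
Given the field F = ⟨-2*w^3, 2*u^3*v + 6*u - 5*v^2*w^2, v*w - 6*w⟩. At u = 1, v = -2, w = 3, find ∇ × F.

(123, -54, -6)

(∇×F)₁ = ∂F₃/∂v − ∂F₂/∂w = 10*v^2*w + w
(∇×F)₂ = ∂F₁/∂w − ∂F₃/∂u = -6*w^2
(∇×F)₃ = ∂F₂/∂u − ∂F₁/∂v = 6*u^2*v + 6
∇×F = (10*v^2*w + w, -6*w^2, 6*u^2*v + 6)
At (1, -2, 3): (123, -54, -6).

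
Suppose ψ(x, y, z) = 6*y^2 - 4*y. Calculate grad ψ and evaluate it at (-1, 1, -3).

(0, 8, 0)

∂ψ/∂x = 0
∂ψ/∂y = 12*y - 4
∂ψ/∂z = 0
∇ψ = (0, 12*y - 4, 0)
At (-1, 1, -3): (0, 8, 0).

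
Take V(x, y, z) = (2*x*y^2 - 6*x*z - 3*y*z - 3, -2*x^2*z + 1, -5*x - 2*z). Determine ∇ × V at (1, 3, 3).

(∇×V)₁ = ∂V₃/∂y − ∂V₂/∂z = 2*x^2
(∇×V)₂ = ∂V₁/∂z − ∂V₃/∂x = -6*x - 3*y + 5
(∇×V)₃ = ∂V₂/∂x − ∂V₁/∂y = -4*x*y - 4*x*z + 3*z
∇×V = (2*x^2, -6*x - 3*y + 5, -4*x*y - 4*x*z + 3*z)
At (1, 3, 3): (2, -10, -15).

(2, -10, -15)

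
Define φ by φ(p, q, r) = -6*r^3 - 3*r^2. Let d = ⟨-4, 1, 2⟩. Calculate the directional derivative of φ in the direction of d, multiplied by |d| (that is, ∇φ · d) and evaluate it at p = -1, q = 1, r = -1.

∂φ/∂p = 0
∂φ/∂q = 0
∂φ/∂r = -18*r^2 - 6*r
∇φ at (-1, 1, -1) = (0, 0, -12)
∇φ · d = (0)(-4) + (0)(1) + (-12)(2) = -24

-24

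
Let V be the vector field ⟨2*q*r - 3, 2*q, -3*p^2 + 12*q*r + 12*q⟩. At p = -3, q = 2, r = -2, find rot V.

(-12, -14, 4)

(∇×V)₁ = ∂V₃/∂q − ∂V₂/∂r = 12*r + 12
(∇×V)₂ = ∂V₁/∂r − ∂V₃/∂p = 6*p + 2*q
(∇×V)₃ = ∂V₂/∂p − ∂V₁/∂q = -2*r
∇×V = (12*r + 12, 6*p + 2*q, -2*r)
At (-3, 2, -2): (-12, -14, 4).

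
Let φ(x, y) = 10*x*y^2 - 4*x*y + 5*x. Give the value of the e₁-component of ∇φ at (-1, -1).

19

(∇φ)_1 = ∂φ/∂x = 10*y^2 - 4*y + 5
At (-1, -1): 19.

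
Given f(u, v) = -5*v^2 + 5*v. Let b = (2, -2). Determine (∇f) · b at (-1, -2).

∂f/∂u = 0
∂f/∂v = -10*v + 5
∇f at (-1, -2) = (0, 25)
∇f · b = (0)(2) + (25)(-2) = -50

-50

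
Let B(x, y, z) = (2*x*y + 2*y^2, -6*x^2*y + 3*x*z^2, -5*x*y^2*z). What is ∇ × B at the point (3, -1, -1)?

(∇×B)₁ = ∂B₃/∂y − ∂B₂/∂z = -10*x*y*z - 6*x*z
(∇×B)₂ = ∂B₁/∂z − ∂B₃/∂x = 5*y^2*z
(∇×B)₃ = ∂B₂/∂x − ∂B₁/∂y = -12*x*y - 2*x - 4*y + 3*z^2
∇×B = (-10*x*y*z - 6*x*z, 5*y^2*z, -12*x*y - 2*x - 4*y + 3*z^2)
At (3, -1, -1): (-12, -5, 37).

(-12, -5, 37)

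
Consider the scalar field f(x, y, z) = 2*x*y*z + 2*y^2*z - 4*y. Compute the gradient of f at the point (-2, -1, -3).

(6, 20, 6)

∂f/∂x = 2*y*z
∂f/∂y = 2*x*z + 4*y*z - 4
∂f/∂z = 2*x*y + 2*y^2
∇f = (2*y*z, 2*x*z + 4*y*z - 4, 2*x*y + 2*y^2)
At (-2, -1, -3): (6, 20, 6).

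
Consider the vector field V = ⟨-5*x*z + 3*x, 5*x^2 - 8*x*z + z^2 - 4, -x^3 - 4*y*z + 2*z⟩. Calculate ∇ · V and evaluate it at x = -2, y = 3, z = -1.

∂V₁/∂x = -5*z + 3
∂V₂/∂y = 0
∂V₃/∂z = -4*y + 2
∇·V = -4*y - 5*z + 5
At (-2, 3, -1): -2.

-2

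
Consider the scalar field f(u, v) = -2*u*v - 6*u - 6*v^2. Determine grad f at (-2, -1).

∂f/∂u = -2*v - 6
∂f/∂v = -2*u - 12*v
∇f = (-2*v - 6, -2*u - 12*v)
At (-2, -1): (-4, 16).

(-4, 16)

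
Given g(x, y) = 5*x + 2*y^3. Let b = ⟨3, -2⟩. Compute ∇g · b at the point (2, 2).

∂g/∂x = 5
∂g/∂y = 6*y^2
∇g at (2, 2) = (5, 24)
∇g · b = (5)(3) + (24)(-2) = -33

-33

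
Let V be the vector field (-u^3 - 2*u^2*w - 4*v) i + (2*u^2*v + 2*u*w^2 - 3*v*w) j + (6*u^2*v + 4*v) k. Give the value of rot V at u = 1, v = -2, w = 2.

(∇×V)₁ = ∂V₃/∂v − ∂V₂/∂w = 6*u^2 - 4*u*w + 3*v + 4
(∇×V)₂ = ∂V₁/∂w − ∂V₃/∂u = -2*u^2 - 12*u*v
(∇×V)₃ = ∂V₂/∂u − ∂V₁/∂v = 4*u*v + 2*w^2 + 4
∇×V = (6*u^2 - 4*u*w + 3*v + 4, -2*u^2 - 12*u*v, 4*u*v + 2*w^2 + 4)
At (1, -2, 2): (-4, 22, 4).

(-4, 22, 4)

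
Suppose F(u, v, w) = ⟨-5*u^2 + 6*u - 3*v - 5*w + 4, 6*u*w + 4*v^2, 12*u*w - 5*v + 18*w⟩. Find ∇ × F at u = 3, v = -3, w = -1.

(-23, 7, -3)

(∇×F)₁ = ∂F₃/∂v − ∂F₂/∂w = -6*u - 5
(∇×F)₂ = ∂F₁/∂w − ∂F₃/∂u = -12*w - 5
(∇×F)₃ = ∂F₂/∂u − ∂F₁/∂v = 6*w + 3
∇×F = (-6*u - 5, -12*w - 5, 6*w + 3)
At (3, -3, -1): (-23, 7, -3).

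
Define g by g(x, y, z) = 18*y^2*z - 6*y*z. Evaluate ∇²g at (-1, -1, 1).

36

∂²g/∂x² = 0
∂²g/∂y² = 36*z
∂²g/∂z² = 0
∇²g = 36*z
At (-1, -1, 1): 36.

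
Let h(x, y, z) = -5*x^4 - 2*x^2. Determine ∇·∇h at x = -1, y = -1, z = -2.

∂²h/∂x² = -4*(15*x^2 + 1)
∂²h/∂y² = 0
∂²h/∂z² = 0
∇²h = -60*x^2 - 4
At (-1, -1, -2): -64.

-64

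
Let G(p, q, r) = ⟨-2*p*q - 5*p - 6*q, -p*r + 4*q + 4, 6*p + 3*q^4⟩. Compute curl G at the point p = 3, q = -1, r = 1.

(-9, -6, 11)

(∇×G)₁ = ∂G₃/∂q − ∂G₂/∂r = p + 12*q^3
(∇×G)₂ = ∂G₁/∂r − ∂G₃/∂p = -6
(∇×G)₃ = ∂G₂/∂p − ∂G₁/∂q = 2*p - r + 6
∇×G = (p + 12*q^3, -6, 2*p - r + 6)
At (3, -1, 1): (-9, -6, 11).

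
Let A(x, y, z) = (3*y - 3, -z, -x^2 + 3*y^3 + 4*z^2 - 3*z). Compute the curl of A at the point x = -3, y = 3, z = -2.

(82, -6, -3)

(∇×A)₁ = ∂A₃/∂y − ∂A₂/∂z = 9*y^2 + 1
(∇×A)₂ = ∂A₁/∂z − ∂A₃/∂x = 2*x
(∇×A)₃ = ∂A₂/∂x − ∂A₁/∂y = -3
∇×A = (9*y^2 + 1, 2*x, -3)
At (-3, 3, -2): (82, -6, -3).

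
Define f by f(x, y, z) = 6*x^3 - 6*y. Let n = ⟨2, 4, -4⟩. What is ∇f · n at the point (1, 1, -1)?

∂f/∂x = 18*x^2
∂f/∂y = -6
∂f/∂z = 0
∇f at (1, 1, -1) = (18, -6, 0)
∇f · n = (18)(2) + (-6)(4) + (0)(-4) = 12

12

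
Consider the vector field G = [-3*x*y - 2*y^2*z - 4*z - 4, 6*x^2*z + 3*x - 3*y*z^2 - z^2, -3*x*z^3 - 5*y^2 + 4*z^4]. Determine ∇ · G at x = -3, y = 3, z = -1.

∂G₁/∂x = -3*y
∂G₂/∂y = -3*z^2
∂G₃/∂z = -9*x*z^2 + 16*z^3
∇·G = -9*x*z^2 - 3*y + 16*z^3 - 3*z^2
At (-3, 3, -1): -1.

-1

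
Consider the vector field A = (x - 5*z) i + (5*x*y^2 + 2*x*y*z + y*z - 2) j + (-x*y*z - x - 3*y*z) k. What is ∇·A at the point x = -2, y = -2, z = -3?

52

∂A₁/∂x = 1
∂A₂/∂y = 10*x*y + 2*x*z + z
∂A₃/∂z = -x*y - 3*y
∇·A = 9*x*y + 2*x*z - 3*y + z + 1
At (-2, -2, -3): 52.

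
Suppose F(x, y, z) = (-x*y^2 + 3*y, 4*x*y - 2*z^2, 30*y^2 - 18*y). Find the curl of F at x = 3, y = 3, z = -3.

(150, 0, 27)

(∇×F)₁ = ∂F₃/∂y − ∂F₂/∂z = 60*y + 4*z - 18
(∇×F)₂ = ∂F₁/∂z − ∂F₃/∂x = 0
(∇×F)₃ = ∂F₂/∂x − ∂F₁/∂y = 2*x*y + 4*y - 3
∇×F = (60*y + 4*z - 18, 0, 2*x*y + 4*y - 3)
At (3, 3, -3): (150, 0, 27).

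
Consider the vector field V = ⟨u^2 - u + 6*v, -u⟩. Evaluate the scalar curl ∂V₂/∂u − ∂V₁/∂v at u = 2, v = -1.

-7

∂V₂/∂u = -1
∂V₁/∂v = 6
Scalar curl = -7
At (2, -1): -7.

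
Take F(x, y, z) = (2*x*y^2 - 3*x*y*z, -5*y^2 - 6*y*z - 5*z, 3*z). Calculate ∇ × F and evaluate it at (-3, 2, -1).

(17, 18, 33)

(∇×F)₁ = ∂F₃/∂y − ∂F₂/∂z = 6*y + 5
(∇×F)₂ = ∂F₁/∂z − ∂F₃/∂x = -3*x*y
(∇×F)₃ = ∂F₂/∂x − ∂F₁/∂y = -4*x*y + 3*x*z
∇×F = (6*y + 5, -3*x*y, -4*x*y + 3*x*z)
At (-3, 2, -1): (17, 18, 33).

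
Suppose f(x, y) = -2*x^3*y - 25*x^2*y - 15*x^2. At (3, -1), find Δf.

∂²f/∂x² = -2*(6*x*y + 25*y + 15)
∂²f/∂y² = 0
∇²f = -12*x*y - 50*y - 30
At (3, -1): 56.

56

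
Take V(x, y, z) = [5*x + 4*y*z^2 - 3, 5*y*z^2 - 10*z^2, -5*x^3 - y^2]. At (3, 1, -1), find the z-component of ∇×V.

-4

(∇×V)_3 = ∂V₂/∂x − ∂V₁/∂y
= 0 − (4*z^2)
= -4*z^2
At (3, 1, -1): -4.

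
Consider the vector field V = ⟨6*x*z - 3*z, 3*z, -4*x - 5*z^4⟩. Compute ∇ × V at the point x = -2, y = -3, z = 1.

(-3, -11, 0)

(∇×V)₁ = ∂V₃/∂y − ∂V₂/∂z = -3
(∇×V)₂ = ∂V₁/∂z − ∂V₃/∂x = 6*x + 1
(∇×V)₃ = ∂V₂/∂x − ∂V₁/∂y = 0
∇×V = (-3, 6*x + 1, 0)
At (-2, -3, 1): (-3, -11, 0).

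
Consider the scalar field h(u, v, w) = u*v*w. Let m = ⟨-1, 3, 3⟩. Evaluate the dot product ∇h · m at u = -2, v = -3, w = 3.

9

∂h/∂u = v*w
∂h/∂v = u*w
∂h/∂w = u*v
∇h at (-2, -3, 3) = (-9, -6, 6)
∇h · m = (-9)(-1) + (-6)(3) + (6)(3) = 9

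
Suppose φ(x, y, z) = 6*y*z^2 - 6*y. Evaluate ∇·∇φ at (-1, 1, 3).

12

∂²φ/∂x² = 0
∂²φ/∂y² = 0
∂²φ/∂z² = 12*y
∇²φ = 12*y
At (-1, 1, 3): 12.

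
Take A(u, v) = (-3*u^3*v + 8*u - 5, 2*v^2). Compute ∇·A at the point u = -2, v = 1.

-24

∂A₁/∂u = -9*u^2*v + 8
∂A₂/∂v = 4*v
∇·A = -9*u^2*v + 4*v + 8
At (-2, 1): -24.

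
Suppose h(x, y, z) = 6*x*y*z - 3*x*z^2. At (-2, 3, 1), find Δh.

∂²h/∂x² = 0
∂²h/∂y² = 0
∂²h/∂z² = -6*x
∇²h = -6*x
At (-2, 3, 1): 12.

12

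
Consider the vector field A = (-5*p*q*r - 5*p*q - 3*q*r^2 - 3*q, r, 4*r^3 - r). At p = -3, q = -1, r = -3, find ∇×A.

(-1, -33, 60)

(∇×A)₁ = ∂A₃/∂q − ∂A₂/∂r = -1
(∇×A)₂ = ∂A₁/∂r − ∂A₃/∂p = -5*p*q - 6*q*r
(∇×A)₃ = ∂A₂/∂p − ∂A₁/∂q = 5*p*r + 5*p + 3*r^2 + 3
∇×A = (-1, -5*p*q - 6*q*r, 5*p*r + 5*p + 3*r^2 + 3)
At (-3, -1, -3): (-1, -33, 60).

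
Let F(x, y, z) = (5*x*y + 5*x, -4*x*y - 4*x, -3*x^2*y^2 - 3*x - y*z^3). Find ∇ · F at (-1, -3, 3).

∂F₁/∂x = 5*y + 5
∂F₂/∂y = -4*x
∂F₃/∂z = -3*y*z^2
∇·F = -4*x - 3*y*z^2 + 5*y + 5
At (-1, -3, 3): 75.

75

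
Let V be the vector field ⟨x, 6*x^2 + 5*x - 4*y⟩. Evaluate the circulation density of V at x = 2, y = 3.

29

∂V₂/∂x = 12*x + 5
∂V₁/∂y = 0
Scalar curl = 12*x + 5
At (2, 3): 29.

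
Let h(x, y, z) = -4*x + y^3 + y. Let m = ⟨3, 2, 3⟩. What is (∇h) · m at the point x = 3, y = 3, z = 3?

∂h/∂x = -4
∂h/∂y = 3*y^2 + 1
∂h/∂z = 0
∇h at (3, 3, 3) = (-4, 28, 0)
∇h · m = (-4)(3) + (28)(2) + (0)(3) = 44

44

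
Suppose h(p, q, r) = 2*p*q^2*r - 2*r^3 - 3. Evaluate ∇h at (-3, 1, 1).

(2, -12, -12)

∂h/∂p = 2*q^2*r
∂h/∂q = 4*p*q*r
∂h/∂r = 2*p*q^2 - 6*r^2
∇h = (2*q^2*r, 4*p*q*r, 2*p*q^2 - 6*r^2)
At (-3, 1, 1): (2, -12, -12).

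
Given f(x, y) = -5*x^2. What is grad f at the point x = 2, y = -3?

(-20, 0)

∂f/∂x = -10*x
∂f/∂y = 0
∇f = (-10*x, 0)
At (2, -3): (-20, 0).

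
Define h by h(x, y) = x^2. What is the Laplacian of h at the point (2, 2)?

2

∂²h/∂x² = 2
∂²h/∂y² = 0
∇²h = 2
At (2, 2): 2.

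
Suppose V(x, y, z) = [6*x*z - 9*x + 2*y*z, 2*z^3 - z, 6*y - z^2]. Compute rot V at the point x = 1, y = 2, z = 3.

(-47, 10, -6)

(∇×V)₁ = ∂V₃/∂y − ∂V₂/∂z = -6*z^2 + 7
(∇×V)₂ = ∂V₁/∂z − ∂V₃/∂x = 6*x + 2*y
(∇×V)₃ = ∂V₂/∂x − ∂V₁/∂y = -2*z
∇×V = (-6*z^2 + 7, 6*x + 2*y, -2*z)
At (1, 2, 3): (-47, 10, -6).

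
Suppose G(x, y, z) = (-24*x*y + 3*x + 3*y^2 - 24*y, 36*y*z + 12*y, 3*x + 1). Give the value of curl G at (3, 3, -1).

(-108, -3, 78)

(∇×G)₁ = ∂G₃/∂y − ∂G₂/∂z = -36*y
(∇×G)₂ = ∂G₁/∂z − ∂G₃/∂x = -3
(∇×G)₃ = ∂G₂/∂x − ∂G₁/∂y = 24*x - 6*y + 24
∇×G = (-36*y, -3, 24*x - 6*y + 24)
At (3, 3, -1): (-108, -3, 78).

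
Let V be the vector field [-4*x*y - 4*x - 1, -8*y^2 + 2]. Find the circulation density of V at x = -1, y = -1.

-4

∂V₂/∂x = 0
∂V₁/∂y = -4*x
Scalar curl = 4*x
At (-1, -1): -4.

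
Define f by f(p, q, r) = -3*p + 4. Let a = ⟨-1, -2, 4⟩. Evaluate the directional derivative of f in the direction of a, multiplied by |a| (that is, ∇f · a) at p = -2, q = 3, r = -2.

∂f/∂p = -3
∂f/∂q = 0
∂f/∂r = 0
∇f at (-2, 3, -2) = (-3, 0, 0)
∇f · a = (-3)(-1) + (0)(-2) + (0)(4) = 3

3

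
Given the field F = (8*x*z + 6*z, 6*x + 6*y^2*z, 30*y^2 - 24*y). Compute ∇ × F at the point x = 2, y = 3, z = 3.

(∇×F)₁ = ∂F₃/∂y − ∂F₂/∂z = -6*y^2 + 60*y - 24
(∇×F)₂ = ∂F₁/∂z − ∂F₃/∂x = 8*x + 6
(∇×F)₃ = ∂F₂/∂x − ∂F₁/∂y = 6
∇×F = (-6*y^2 + 60*y - 24, 8*x + 6, 6)
At (2, 3, 3): (102, 22, 6).

(102, 22, 6)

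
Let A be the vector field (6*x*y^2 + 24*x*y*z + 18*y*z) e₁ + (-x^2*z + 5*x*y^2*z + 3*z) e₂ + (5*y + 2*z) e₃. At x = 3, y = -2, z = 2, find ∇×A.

(∇×A)₁ = ∂A₃/∂y − ∂A₂/∂z = x^2 - 5*x*y^2 + 2
(∇×A)₂ = ∂A₁/∂z − ∂A₃/∂x = 24*x*y + 18*y
(∇×A)₃ = ∂A₂/∂x − ∂A₁/∂y = -12*x*y - 26*x*z + 5*y^2*z - 18*z
∇×A = (x^2 - 5*x*y^2 + 2, 24*x*y + 18*y, -12*x*y - 26*x*z + 5*y^2*z - 18*z)
At (3, -2, 2): (-49, -180, -80).

(-49, -180, -80)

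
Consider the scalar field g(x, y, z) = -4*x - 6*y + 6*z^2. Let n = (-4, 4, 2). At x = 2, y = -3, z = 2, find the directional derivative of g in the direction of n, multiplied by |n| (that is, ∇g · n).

40

∂g/∂x = -4
∂g/∂y = -6
∂g/∂z = 12*z
∇g at (2, -3, 2) = (-4, -6, 24)
∇g · n = (-4)(-4) + (-6)(4) + (24)(2) = 40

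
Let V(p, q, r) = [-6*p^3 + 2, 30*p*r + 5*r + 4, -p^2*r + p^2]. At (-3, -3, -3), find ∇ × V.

(85, 24, -90)

(∇×V)₁ = ∂V₃/∂q − ∂V₂/∂r = -30*p - 5
(∇×V)₂ = ∂V₁/∂r − ∂V₃/∂p = 2*p*r - 2*p
(∇×V)₃ = ∂V₂/∂p − ∂V₁/∂q = 30*r
∇×V = (-30*p - 5, 2*p*r - 2*p, 30*r)
At (-3, -3, -3): (85, 24, -90).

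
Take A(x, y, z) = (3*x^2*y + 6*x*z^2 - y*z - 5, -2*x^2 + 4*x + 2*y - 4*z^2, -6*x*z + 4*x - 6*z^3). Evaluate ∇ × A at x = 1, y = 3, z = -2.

(∇×A)₁ = ∂A₃/∂y − ∂A₂/∂z = 8*z
(∇×A)₂ = ∂A₁/∂z − ∂A₃/∂x = 12*x*z - y + 6*z - 4
(∇×A)₃ = ∂A₂/∂x − ∂A₁/∂y = -3*x^2 - 4*x + z + 4
∇×A = (8*z, 12*x*z - y + 6*z - 4, -3*x^2 - 4*x + z + 4)
At (1, 3, -2): (-16, -43, -5).

(-16, -43, -5)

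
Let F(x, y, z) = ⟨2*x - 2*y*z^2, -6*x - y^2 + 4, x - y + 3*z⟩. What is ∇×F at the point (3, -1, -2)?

(-1, -9, 2)

(∇×F)₁ = ∂F₃/∂y − ∂F₂/∂z = -1
(∇×F)₂ = ∂F₁/∂z − ∂F₃/∂x = -4*y*z - 1
(∇×F)₃ = ∂F₂/∂x − ∂F₁/∂y = 2*z^2 - 6
∇×F = (-1, -4*y*z - 1, 2*z^2 - 6)
At (3, -1, -2): (-1, -9, 2).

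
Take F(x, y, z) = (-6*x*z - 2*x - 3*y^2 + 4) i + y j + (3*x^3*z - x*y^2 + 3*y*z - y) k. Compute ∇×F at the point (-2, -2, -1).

(-12, 52, -12)

(∇×F)₁ = ∂F₃/∂y − ∂F₂/∂z = -2*x*y + 3*z - 1
(∇×F)₂ = ∂F₁/∂z − ∂F₃/∂x = -9*x^2*z - 6*x + y^2
(∇×F)₃ = ∂F₂/∂x − ∂F₁/∂y = 6*y
∇×F = (-2*x*y + 3*z - 1, -9*x^2*z - 6*x + y^2, 6*y)
At (-2, -2, -1): (-12, 52, -12).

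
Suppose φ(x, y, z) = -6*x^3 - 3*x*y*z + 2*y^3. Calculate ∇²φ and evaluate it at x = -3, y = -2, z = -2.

∂²φ/∂x² = -36*x
∂²φ/∂y² = 12*y
∂²φ/∂z² = 0
∇²φ = -36*x + 12*y
At (-3, -2, -2): 84.

84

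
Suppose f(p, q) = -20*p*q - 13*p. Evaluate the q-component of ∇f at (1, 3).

(∇f)_2 = ∂f/∂q = -20*p
At (1, 3): -20.

-20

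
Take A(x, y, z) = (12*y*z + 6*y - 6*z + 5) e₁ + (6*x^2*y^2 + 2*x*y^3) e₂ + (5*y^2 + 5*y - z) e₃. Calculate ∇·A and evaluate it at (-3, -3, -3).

∂A₁/∂x = 0
∂A₂/∂y = 12*x^2*y + 6*x*y^2
∂A₃/∂z = -1
∇·A = 12*x^2*y + 6*x*y^2 - 1
At (-3, -3, -3): -487.

-487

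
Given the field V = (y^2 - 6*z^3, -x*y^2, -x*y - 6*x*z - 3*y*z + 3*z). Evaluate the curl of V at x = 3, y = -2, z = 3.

(-12, -146, 0)

(∇×V)₁ = ∂V₃/∂y − ∂V₂/∂z = -x - 3*z
(∇×V)₂ = ∂V₁/∂z − ∂V₃/∂x = y - 18*z^2 + 6*z
(∇×V)₃ = ∂V₂/∂x − ∂V₁/∂y = -y^2 - 2*y
∇×V = (-x - 3*z, y - 18*z^2 + 6*z, -y^2 - 2*y)
At (3, -2, 3): (-12, -146, 0).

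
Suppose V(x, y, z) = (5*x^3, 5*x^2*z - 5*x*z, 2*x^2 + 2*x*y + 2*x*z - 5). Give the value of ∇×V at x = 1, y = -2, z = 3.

(2, -6, 15)

(∇×V)₁ = ∂V₃/∂y − ∂V₂/∂z = -5*x^2 + 7*x
(∇×V)₂ = ∂V₁/∂z − ∂V₃/∂x = -4*x - 2*y - 2*z
(∇×V)₃ = ∂V₂/∂x − ∂V₁/∂y = 10*x*z - 5*z
∇×V = (-5*x^2 + 7*x, -4*x - 2*y - 2*z, 10*x*z - 5*z)
At (1, -2, 3): (2, -6, 15).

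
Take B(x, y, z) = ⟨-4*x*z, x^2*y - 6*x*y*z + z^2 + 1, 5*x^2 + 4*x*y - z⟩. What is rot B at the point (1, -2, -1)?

(∇×B)₁ = ∂B₃/∂y − ∂B₂/∂z = 6*x*y + 4*x - 2*z
(∇×B)₂ = ∂B₁/∂z − ∂B₃/∂x = -14*x - 4*y
(∇×B)₃ = ∂B₂/∂x − ∂B₁/∂y = 2*x*y - 6*y*z
∇×B = (6*x*y + 4*x - 2*z, -14*x - 4*y, 2*x*y - 6*y*z)
At (1, -2, -1): (-6, -6, -16).

(-6, -6, -16)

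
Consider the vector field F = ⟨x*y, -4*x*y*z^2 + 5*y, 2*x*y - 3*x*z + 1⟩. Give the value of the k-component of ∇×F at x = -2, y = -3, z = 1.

14

(∇×F)_3 = ∂F₂/∂x − ∂F₁/∂y
= -4*y*z^2 − (x)
= -x - 4*y*z^2
At (-2, -3, 1): 14.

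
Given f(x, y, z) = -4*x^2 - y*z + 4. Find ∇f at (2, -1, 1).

(-16, -1, 1)

∂f/∂x = -8*x
∂f/∂y = -z
∂f/∂z = -y
∇f = (-8*x, -z, -y)
At (2, -1, 1): (-16, -1, 1).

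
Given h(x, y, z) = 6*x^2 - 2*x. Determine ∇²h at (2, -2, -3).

12

∂²h/∂x² = 12
∂²h/∂y² = 0
∂²h/∂z² = 0
∇²h = 12
At (2, -2, -3): 12.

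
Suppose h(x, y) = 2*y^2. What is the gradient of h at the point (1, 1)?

∂h/∂x = 0
∂h/∂y = 4*y
∇h = (0, 4*y)
At (1, 1): (0, 4).

(0, 4)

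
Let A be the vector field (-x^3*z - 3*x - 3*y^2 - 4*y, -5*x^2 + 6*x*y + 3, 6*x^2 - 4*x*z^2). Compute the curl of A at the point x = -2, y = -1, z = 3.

(0, 68, 12)

(∇×A)₁ = ∂A₃/∂y − ∂A₂/∂z = 0
(∇×A)₂ = ∂A₁/∂z − ∂A₃/∂x = -x^3 - 12*x + 4*z^2
(∇×A)₃ = ∂A₂/∂x − ∂A₁/∂y = -10*x + 12*y + 4
∇×A = (0, -x^3 - 12*x + 4*z^2, -10*x + 12*y + 4)
At (-2, -1, 3): (0, 68, 12).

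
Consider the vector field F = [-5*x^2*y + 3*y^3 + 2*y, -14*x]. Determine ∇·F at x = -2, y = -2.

-40

∂F₁/∂x = -10*x*y
∂F₂/∂y = 0
∇·F = -10*x*y
At (-2, -2): -40.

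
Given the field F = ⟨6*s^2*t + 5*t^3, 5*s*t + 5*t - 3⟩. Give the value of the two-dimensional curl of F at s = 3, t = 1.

∂F₂/∂s = 5*t
∂F₁/∂t = 6*s^2 + 15*t^2
Scalar curl = -6*s^2 - 15*t^2 + 5*t
At (3, 1): -64.

-64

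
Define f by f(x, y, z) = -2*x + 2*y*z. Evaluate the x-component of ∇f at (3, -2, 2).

(∇f)_1 = ∂f/∂x = -2
At (3, -2, 2): -2.

-2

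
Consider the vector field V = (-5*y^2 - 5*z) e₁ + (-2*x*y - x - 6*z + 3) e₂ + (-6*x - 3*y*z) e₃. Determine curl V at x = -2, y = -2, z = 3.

(-3, 1, -17)

(∇×V)₁ = ∂V₃/∂y − ∂V₂/∂z = -3*z + 6
(∇×V)₂ = ∂V₁/∂z − ∂V₃/∂x = 1
(∇×V)₃ = ∂V₂/∂x − ∂V₁/∂y = 8*y - 1
∇×V = (-3*z + 6, 1, 8*y - 1)
At (-2, -2, 3): (-3, 1, -17).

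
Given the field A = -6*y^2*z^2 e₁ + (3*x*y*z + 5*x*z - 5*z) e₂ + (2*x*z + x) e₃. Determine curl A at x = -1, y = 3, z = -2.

(∇×A)₁ = ∂A₃/∂y − ∂A₂/∂z = -3*x*y - 5*x + 5
(∇×A)₂ = ∂A₁/∂z − ∂A₃/∂x = -12*y^2*z - 2*z - 1
(∇×A)₃ = ∂A₂/∂x − ∂A₁/∂y = 12*y*z^2 + 3*y*z + 5*z
∇×A = (-3*x*y - 5*x + 5, -12*y^2*z - 2*z - 1, 12*y*z^2 + 3*y*z + 5*z)
At (-1, 3, -2): (19, 219, 116).

(19, 219, 116)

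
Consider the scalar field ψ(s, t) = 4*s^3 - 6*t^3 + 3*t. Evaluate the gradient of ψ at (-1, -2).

(12, -69)

∂ψ/∂s = 12*s^2
∂ψ/∂t = -18*t^2 + 3
∇ψ = (12*s^2, -18*t^2 + 3)
At (-1, -2): (12, -69).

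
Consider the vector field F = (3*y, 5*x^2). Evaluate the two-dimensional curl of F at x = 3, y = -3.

27

∂F₂/∂x = 10*x
∂F₁/∂y = 3
Scalar curl = 10*x - 3
At (3, -3): 27.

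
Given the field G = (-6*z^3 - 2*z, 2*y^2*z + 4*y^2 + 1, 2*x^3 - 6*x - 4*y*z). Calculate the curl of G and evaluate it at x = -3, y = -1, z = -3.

(∇×G)₁ = ∂G₃/∂y − ∂G₂/∂z = -2*y^2 - 4*z
(∇×G)₂ = ∂G₁/∂z − ∂G₃/∂x = -6*x^2 - 18*z^2 + 4
(∇×G)₃ = ∂G₂/∂x − ∂G₁/∂y = 0
∇×G = (-2*y^2 - 4*z, -6*x^2 - 18*z^2 + 4, 0)
At (-3, -1, -3): (10, -212, 0).

(10, -212, 0)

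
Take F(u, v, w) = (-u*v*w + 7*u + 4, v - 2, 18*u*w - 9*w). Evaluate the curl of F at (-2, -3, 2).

(0, -42, -4)

(∇×F)₁ = ∂F₃/∂v − ∂F₂/∂w = 0
(∇×F)₂ = ∂F₁/∂w − ∂F₃/∂u = -u*v - 18*w
(∇×F)₃ = ∂F₂/∂u − ∂F₁/∂v = u*w
∇×F = (0, -u*v - 18*w, u*w)
At (-2, -3, 2): (0, -42, -4).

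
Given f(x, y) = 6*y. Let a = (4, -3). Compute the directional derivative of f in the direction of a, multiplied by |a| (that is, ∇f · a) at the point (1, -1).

-18

∂f/∂x = 0
∂f/∂y = 6
∇f at (1, -1) = (0, 6)
∇f · a = (0)(4) + (6)(-3) = -18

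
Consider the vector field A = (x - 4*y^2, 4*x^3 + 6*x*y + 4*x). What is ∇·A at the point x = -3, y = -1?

∂A₁/∂x = 1
∂A₂/∂y = 6*x
∇·A = 6*x + 1
At (-3, -1): -17.

-17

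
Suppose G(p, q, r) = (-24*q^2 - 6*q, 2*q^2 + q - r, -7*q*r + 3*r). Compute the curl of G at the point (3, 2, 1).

(∇×G)₁ = ∂G₃/∂q − ∂G₂/∂r = -7*r + 1
(∇×G)₂ = ∂G₁/∂r − ∂G₃/∂p = 0
(∇×G)₃ = ∂G₂/∂p − ∂G₁/∂q = 48*q + 6
∇×G = (-7*r + 1, 0, 48*q + 6)
At (3, 2, 1): (-6, 0, 102).

(-6, 0, 102)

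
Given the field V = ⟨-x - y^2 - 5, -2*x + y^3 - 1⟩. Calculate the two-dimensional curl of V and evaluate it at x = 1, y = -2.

-6

∂V₂/∂x = -2
∂V₁/∂y = -2*y
Scalar curl = 2*y - 2
At (1, -2): -6.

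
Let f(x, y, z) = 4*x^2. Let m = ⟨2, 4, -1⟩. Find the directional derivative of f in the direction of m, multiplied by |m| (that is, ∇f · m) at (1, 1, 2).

∂f/∂x = 8*x
∂f/∂y = 0
∂f/∂z = 0
∇f at (1, 1, 2) = (8, 0, 0)
∇f · m = (8)(2) + (0)(4) + (0)(-1) = 16

16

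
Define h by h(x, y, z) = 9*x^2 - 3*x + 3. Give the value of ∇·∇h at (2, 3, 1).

∂²h/∂x² = 18
∂²h/∂y² = 0
∂²h/∂z² = 0
∇²h = 18
At (2, 3, 1): 18.

18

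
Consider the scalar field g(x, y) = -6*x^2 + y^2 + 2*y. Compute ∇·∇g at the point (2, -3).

-10

∂²g/∂x² = -12
∂²g/∂y² = 2
∇²g = -10
At (2, -3): -10.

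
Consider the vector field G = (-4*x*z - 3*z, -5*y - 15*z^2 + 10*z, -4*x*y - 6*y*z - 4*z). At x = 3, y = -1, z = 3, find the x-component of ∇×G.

50

(∇×G)_1 = ∂G₃/∂y − ∂G₂/∂z
= -4*x - 6*z − (-30*z + 10)
= -4*x + 24*z - 10
At (3, -1, 3): 50.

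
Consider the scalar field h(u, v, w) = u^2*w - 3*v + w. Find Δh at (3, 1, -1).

-2

∂²h/∂u² = 2*w
∂²h/∂v² = 0
∂²h/∂w² = 0
∇²h = 2*w
At (3, 1, -1): -2.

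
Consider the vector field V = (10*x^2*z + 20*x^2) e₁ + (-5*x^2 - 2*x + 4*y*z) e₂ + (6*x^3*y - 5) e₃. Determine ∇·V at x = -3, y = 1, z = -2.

∂V₁/∂x = 20*x*z + 40*x
∂V₂/∂y = 4*z
∂V₃/∂z = 0
∇·V = 20*x*z + 40*x + 4*z
At (-3, 1, -2): -8.

-8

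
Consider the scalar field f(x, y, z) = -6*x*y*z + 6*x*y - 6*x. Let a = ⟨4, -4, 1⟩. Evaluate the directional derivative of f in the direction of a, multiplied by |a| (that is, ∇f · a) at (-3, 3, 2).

-114

∂f/∂x = -6*y*z + 6*y - 6
∂f/∂y = -6*x*z + 6*x
∂f/∂z = -6*x*y
∇f at (-3, 3, 2) = (-24, 18, 54)
∇f · a = (-24)(4) + (18)(-4) + (54)(1) = -114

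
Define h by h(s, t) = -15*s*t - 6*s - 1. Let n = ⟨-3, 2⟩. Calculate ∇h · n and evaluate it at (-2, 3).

∂h/∂s = -15*t - 6
∂h/∂t = -15*s
∇h at (-2, 3) = (-51, 30)
∇h · n = (-51)(-3) + (30)(2) = 213

213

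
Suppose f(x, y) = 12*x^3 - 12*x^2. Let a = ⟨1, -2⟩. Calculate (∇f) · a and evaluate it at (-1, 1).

∂f/∂x = 36*x^2 - 24*x
∂f/∂y = 0
∇f at (-1, 1) = (60, 0)
∇f · a = (60)(1) + (0)(-2) = 60

60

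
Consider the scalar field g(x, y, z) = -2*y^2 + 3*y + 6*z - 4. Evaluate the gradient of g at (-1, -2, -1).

(0, 11, 6)

∂g/∂x = 0
∂g/∂y = -4*y + 3
∂g/∂z = 6
∇g = (0, -4*y + 3, 6)
At (-1, -2, -1): (0, 11, 6).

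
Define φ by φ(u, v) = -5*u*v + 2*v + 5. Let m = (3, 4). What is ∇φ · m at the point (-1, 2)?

∂φ/∂u = -5*v
∂φ/∂v = -5*u + 2
∇φ at (-1, 2) = (-10, 7)
∇φ · m = (-10)(3) + (7)(4) = -2

-2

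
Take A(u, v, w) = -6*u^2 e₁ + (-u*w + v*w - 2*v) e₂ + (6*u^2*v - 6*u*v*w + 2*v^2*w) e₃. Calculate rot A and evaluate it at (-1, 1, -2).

(-16, 0, 2)

(∇×A)₁ = ∂A₃/∂v − ∂A₂/∂w = 6*u^2 - 6*u*w + u + 4*v*w - v
(∇×A)₂ = ∂A₁/∂w − ∂A₃/∂u = -12*u*v + 6*v*w
(∇×A)₃ = ∂A₂/∂u − ∂A₁/∂v = -w
∇×A = (6*u^2 - 6*u*w + u + 4*v*w - v, -12*u*v + 6*v*w, -w)
At (-1, 1, -2): (-16, 0, 2).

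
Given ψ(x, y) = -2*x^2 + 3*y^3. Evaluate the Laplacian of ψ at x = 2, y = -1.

∂²ψ/∂x² = -4
∂²ψ/∂y² = 18*y
∇²ψ = 18*y - 4
At (2, -1): -22.

-22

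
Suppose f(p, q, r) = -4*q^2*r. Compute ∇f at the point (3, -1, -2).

∂f/∂p = 0
∂f/∂q = -8*q*r
∂f/∂r = -4*q^2
∇f = (0, -8*q*r, -4*q^2)
At (3, -1, -2): (0, -16, -4).

(0, -16, -4)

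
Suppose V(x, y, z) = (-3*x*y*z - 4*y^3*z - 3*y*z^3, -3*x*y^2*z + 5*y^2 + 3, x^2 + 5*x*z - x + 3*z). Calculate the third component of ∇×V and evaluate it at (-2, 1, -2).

-30

(∇×V)_3 = ∂V₂/∂x − ∂V₁/∂y
= -3*y^2*z − (-3*x*z - 12*y^2*z - 3*z^3)
= 3*x*z + 9*y^2*z + 3*z^3
At (-2, 1, -2): -30.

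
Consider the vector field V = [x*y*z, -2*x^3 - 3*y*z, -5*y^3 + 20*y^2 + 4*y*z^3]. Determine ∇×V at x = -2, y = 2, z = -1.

(∇×V)₁ = ∂V₃/∂y − ∂V₂/∂z = -15*y^2 + 43*y + 4*z^3
(∇×V)₂ = ∂V₁/∂z − ∂V₃/∂x = x*y
(∇×V)₃ = ∂V₂/∂x − ∂V₁/∂y = -6*x^2 - x*z
∇×V = (-15*y^2 + 43*y + 4*z^3, x*y, -6*x^2 - x*z)
At (-2, 2, -1): (22, -4, -26).

(22, -4, -26)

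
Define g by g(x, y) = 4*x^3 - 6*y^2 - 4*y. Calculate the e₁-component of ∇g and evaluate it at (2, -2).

(∇g)_1 = ∂g/∂x = 12*x^2
At (2, -2): 48.

48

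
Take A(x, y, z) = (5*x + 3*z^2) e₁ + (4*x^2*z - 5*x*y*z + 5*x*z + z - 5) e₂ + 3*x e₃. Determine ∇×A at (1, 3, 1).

(5, 3, -2)

(∇×A)₁ = ∂A₃/∂y − ∂A₂/∂z = -4*x^2 + 5*x*y - 5*x - 1
(∇×A)₂ = ∂A₁/∂z − ∂A₃/∂x = 6*z - 3
(∇×A)₃ = ∂A₂/∂x − ∂A₁/∂y = 8*x*z - 5*y*z + 5*z
∇×A = (-4*x^2 + 5*x*y - 5*x - 1, 6*z - 3, 8*x*z - 5*y*z + 5*z)
At (1, 3, 1): (5, 3, -2).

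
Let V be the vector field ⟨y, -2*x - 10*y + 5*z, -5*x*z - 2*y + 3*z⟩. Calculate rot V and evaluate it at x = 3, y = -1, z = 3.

(-7, 15, -3)

(∇×V)₁ = ∂V₃/∂y − ∂V₂/∂z = -7
(∇×V)₂ = ∂V₁/∂z − ∂V₃/∂x = 5*z
(∇×V)₃ = ∂V₂/∂x − ∂V₁/∂y = -3
∇×V = (-7, 5*z, -3)
At (3, -1, 3): (-7, 15, -3).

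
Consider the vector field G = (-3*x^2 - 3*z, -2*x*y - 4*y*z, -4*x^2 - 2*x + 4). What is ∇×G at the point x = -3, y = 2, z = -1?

(∇×G)₁ = ∂G₃/∂y − ∂G₂/∂z = 4*y
(∇×G)₂ = ∂G₁/∂z − ∂G₃/∂x = 8*x - 1
(∇×G)₃ = ∂G₂/∂x − ∂G₁/∂y = -2*y
∇×G = (4*y, 8*x - 1, -2*y)
At (-3, 2, -1): (8, -25, -4).

(8, -25, -4)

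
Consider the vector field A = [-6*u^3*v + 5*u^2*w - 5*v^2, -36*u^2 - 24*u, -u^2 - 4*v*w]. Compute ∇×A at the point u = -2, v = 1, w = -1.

(∇×A)₁ = ∂A₃/∂v − ∂A₂/∂w = -4*w
(∇×A)₂ = ∂A₁/∂w − ∂A₃/∂u = 5*u^2 + 2*u
(∇×A)₃ = ∂A₂/∂u − ∂A₁/∂v = 6*u^3 - 72*u + 10*v - 24
∇×A = (-4*w, 5*u^2 + 2*u, 6*u^3 - 72*u + 10*v - 24)
At (-2, 1, -1): (4, 16, 82).

(4, 16, 82)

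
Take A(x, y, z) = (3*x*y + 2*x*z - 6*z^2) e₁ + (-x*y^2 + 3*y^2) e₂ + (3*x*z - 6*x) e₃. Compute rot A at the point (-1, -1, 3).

(∇×A)₁ = ∂A₃/∂y − ∂A₂/∂z = 0
(∇×A)₂ = ∂A₁/∂z − ∂A₃/∂x = 2*x - 15*z + 6
(∇×A)₃ = ∂A₂/∂x − ∂A₁/∂y = -3*x - y^2
∇×A = (0, 2*x - 15*z + 6, -3*x - y^2)
At (-1, -1, 3): (0, -41, 2).

(0, -41, 2)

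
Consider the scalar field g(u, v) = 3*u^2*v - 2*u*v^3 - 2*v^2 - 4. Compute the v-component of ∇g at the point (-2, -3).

(∇g)_2 = ∂g/∂v = 3*u^2 - 6*u*v^2 - 4*v
At (-2, -3): 132.

132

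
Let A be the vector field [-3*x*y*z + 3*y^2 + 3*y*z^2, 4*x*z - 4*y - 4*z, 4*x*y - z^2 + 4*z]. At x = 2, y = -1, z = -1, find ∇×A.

(4, 16, -7)

(∇×A)₁ = ∂A₃/∂y − ∂A₂/∂z = 4
(∇×A)₂ = ∂A₁/∂z − ∂A₃/∂x = -3*x*y + 6*y*z - 4*y
(∇×A)₃ = ∂A₂/∂x − ∂A₁/∂y = 3*x*z - 6*y - 3*z^2 + 4*z
∇×A = (4, -3*x*y + 6*y*z - 4*y, 3*x*z - 6*y - 3*z^2 + 4*z)
At (2, -1, -1): (4, 16, -7).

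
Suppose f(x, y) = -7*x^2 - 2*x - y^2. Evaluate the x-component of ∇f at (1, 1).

-16

(∇f)_1 = ∂f/∂x = -14*x - 2
At (1, 1): -16.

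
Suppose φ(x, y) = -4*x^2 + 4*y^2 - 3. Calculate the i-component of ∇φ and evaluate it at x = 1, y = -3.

-8

(∇φ)_1 = ∂φ/∂x = -8*x
At (1, -3): -8.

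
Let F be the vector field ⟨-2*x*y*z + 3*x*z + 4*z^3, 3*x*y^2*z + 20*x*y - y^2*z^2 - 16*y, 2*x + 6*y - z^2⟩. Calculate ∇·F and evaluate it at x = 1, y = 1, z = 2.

∂F₁/∂x = -2*y*z + 3*z
∂F₂/∂y = 6*x*y*z + 20*x - 2*y*z^2 - 16
∂F₃/∂z = -2*z
∇·F = 6*x*y*z + 20*x - 2*y*z^2 - 2*y*z + z - 16
At (1, 1, 2): 6.

6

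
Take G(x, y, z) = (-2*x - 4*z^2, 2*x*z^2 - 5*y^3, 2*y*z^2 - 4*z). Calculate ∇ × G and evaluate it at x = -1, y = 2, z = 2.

(16, -16, 8)

(∇×G)₁ = ∂G₃/∂y − ∂G₂/∂z = -4*x*z + 2*z^2
(∇×G)₂ = ∂G₁/∂z − ∂G₃/∂x = -8*z
(∇×G)₃ = ∂G₂/∂x − ∂G₁/∂y = 2*z^2
∇×G = (-4*x*z + 2*z^2, -8*z, 2*z^2)
At (-1, 2, 2): (16, -16, 8).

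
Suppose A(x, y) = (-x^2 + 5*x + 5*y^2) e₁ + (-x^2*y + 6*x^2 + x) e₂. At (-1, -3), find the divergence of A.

6

∂A₁/∂x = -2*x + 5
∂A₂/∂y = -x^2
∇·A = -x^2 - 2*x + 5
At (-1, -3): 6.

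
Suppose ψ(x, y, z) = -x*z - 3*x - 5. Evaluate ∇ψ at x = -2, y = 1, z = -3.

(0, 0, 2)

∂ψ/∂x = -z - 3
∂ψ/∂y = 0
∂ψ/∂z = -x
∇ψ = (-z - 3, 0, -x)
At (-2, 1, -3): (0, 0, 2).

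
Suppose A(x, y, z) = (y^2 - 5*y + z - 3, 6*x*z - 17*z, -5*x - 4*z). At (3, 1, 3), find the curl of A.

(-1, 6, 21)

(∇×A)₁ = ∂A₃/∂y − ∂A₂/∂z = -6*x + 17
(∇×A)₂ = ∂A₁/∂z − ∂A₃/∂x = 6
(∇×A)₃ = ∂A₂/∂x − ∂A₁/∂y = -2*y + 6*z + 5
∇×A = (-6*x + 17, 6, -2*y + 6*z + 5)
At (3, 1, 3): (-1, 6, 21).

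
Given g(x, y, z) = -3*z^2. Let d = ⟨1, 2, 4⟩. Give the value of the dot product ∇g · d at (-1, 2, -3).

∂g/∂x = 0
∂g/∂y = 0
∂g/∂z = -6*z
∇g at (-1, 2, -3) = (0, 0, 18)
∇g · d = (0)(1) + (0)(2) + (18)(4) = 72

72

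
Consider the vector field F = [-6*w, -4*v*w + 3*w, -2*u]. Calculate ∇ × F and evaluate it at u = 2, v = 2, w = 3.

(∇×F)₁ = ∂F₃/∂v − ∂F₂/∂w = 4*v - 3
(∇×F)₂ = ∂F₁/∂w − ∂F₃/∂u = -4
(∇×F)₃ = ∂F₂/∂u − ∂F₁/∂v = 0
∇×F = (4*v - 3, -4, 0)
At (2, 2, 3): (5, -4, 0).

(5, -4, 0)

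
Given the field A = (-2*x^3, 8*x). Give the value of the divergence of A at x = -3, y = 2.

-54

∂A₁/∂x = -6*x^2
∂A₂/∂y = 0
∇·A = -6*x^2
At (-3, 2): -54.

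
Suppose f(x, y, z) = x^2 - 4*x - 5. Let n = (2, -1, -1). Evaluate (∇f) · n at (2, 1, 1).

0

∂f/∂x = 2*x - 4
∂f/∂y = 0
∂f/∂z = 0
∇f at (2, 1, 1) = (0, 0, 0)
∇f · n = (0)(2) + (0)(-1) + (0)(-1) = 0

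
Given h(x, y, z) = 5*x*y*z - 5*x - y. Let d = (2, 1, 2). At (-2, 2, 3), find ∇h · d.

∂h/∂x = 5*y*z - 5
∂h/∂y = 5*x*z - 1
∂h/∂z = 5*x*y
∇h at (-2, 2, 3) = (25, -31, -20)
∇h · d = (25)(2) + (-31)(1) + (-20)(2) = -21

-21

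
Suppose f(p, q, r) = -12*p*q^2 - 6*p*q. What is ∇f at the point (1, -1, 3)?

∂f/∂p = -12*q^2 - 6*q
∂f/∂q = -24*p*q - 6*p
∂f/∂r = 0
∇f = (-12*q^2 - 6*q, -24*p*q - 6*p, 0)
At (1, -1, 3): (-6, 18, 0).

(-6, 18, 0)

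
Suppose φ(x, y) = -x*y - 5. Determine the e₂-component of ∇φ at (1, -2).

-1

(∇φ)_2 = ∂φ/∂y = -x
At (1, -2): -1.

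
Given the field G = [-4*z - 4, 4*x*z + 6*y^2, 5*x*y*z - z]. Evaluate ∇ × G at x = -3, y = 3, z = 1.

(-3, -19, 4)

(∇×G)₁ = ∂G₃/∂y − ∂G₂/∂z = 5*x*z - 4*x
(∇×G)₂ = ∂G₁/∂z − ∂G₃/∂x = -5*y*z - 4
(∇×G)₃ = ∂G₂/∂x − ∂G₁/∂y = 4*z
∇×G = (5*x*z - 4*x, -5*y*z - 4, 4*z)
At (-3, 3, 1): (-3, -19, 4).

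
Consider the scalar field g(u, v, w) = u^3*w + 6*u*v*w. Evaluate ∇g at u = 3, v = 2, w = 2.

∂g/∂u = 3*u^2*w + 6*v*w
∂g/∂v = 6*u*w
∂g/∂w = u^3 + 6*u*v
∇g = (3*u^2*w + 6*v*w, 6*u*w, u^3 + 6*u*v)
At (3, 2, 2): (78, 36, 63).

(78, 36, 63)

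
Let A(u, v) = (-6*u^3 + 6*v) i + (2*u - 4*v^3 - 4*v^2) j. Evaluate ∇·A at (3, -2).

∂A₁/∂u = -18*u^2
∂A₂/∂v = -12*v^2 - 8*v
∇·A = -18*u^2 - 12*v^2 - 8*v
At (3, -2): -194.

-194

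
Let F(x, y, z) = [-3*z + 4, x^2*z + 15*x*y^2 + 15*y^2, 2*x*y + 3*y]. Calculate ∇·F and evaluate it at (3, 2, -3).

∂F₁/∂x = 0
∂F₂/∂y = 30*x*y + 30*y
∂F₃/∂z = 0
∇·F = 30*x*y + 30*y
At (3, 2, -3): 240.

240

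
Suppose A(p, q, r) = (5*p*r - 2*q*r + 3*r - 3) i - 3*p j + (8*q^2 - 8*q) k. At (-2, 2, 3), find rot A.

(24, -11, 3)

(∇×A)₁ = ∂A₃/∂q − ∂A₂/∂r = 16*q - 8
(∇×A)₂ = ∂A₁/∂r − ∂A₃/∂p = 5*p - 2*q + 3
(∇×A)₃ = ∂A₂/∂p − ∂A₁/∂q = 2*r - 3
∇×A = (16*q - 8, 5*p - 2*q + 3, 2*r - 3)
At (-2, 2, 3): (24, -11, 3).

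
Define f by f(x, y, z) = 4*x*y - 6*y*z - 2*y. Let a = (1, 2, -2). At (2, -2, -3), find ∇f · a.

16

∂f/∂x = 4*y
∂f/∂y = 4*x - 6*z - 2
∂f/∂z = -6*y
∇f at (2, -2, -3) = (-8, 24, 12)
∇f · a = (-8)(1) + (24)(2) + (12)(-2) = 16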